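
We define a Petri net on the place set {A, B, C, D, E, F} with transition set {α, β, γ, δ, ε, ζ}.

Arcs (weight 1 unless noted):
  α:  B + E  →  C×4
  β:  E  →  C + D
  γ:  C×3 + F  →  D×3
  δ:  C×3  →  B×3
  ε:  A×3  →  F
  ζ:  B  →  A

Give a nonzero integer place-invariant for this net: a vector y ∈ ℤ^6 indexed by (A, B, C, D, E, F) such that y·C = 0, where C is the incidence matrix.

Incidence matrix C (rows=places, cols=transitions):
        α    β    γ    δ    ε    ζ
    A   0    0    0    0   -3    1
    B  -1    0    0    3    0   -1
    C   4    1   -3   -3    0    0
    D   0    1    3    0    0    0
    E  -1   -1    0    0    0    0
    F   0    0   -1    0    1    0

Candidate y = [1, 1, 1, 2, 3, 3]; check y·C column-wise:
  col α: 1·0 + 1·-1 + 1·4 + 2·0 + 3·-1 + 3·0 = 0
  col β: 1·0 + 1·0 + 1·1 + 2·1 + 3·-1 + 3·0 = 0
  col γ: 1·0 + 1·0 + 1·-3 + 2·3 + 3·0 + 3·-1 = 0
  col δ: 1·0 + 1·3 + 1·-3 + 2·0 + 3·0 + 3·0 = 0
  col ε: 1·-3 + 1·0 + 1·0 + 2·0 + 3·0 + 3·1 = 0
  col ζ: 1·1 + 1·-1 + 1·0 + 2·0 + 3·0 + 3·0 = 0

y = (A:1, B:1, C:1, D:2, E:3, F:3)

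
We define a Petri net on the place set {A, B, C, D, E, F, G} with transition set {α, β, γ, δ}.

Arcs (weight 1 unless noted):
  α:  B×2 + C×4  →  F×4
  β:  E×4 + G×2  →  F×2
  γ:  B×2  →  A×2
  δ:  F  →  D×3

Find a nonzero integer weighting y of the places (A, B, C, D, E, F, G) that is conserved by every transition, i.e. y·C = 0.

Incidence matrix C (rows=places, cols=transitions):
        α    β    γ    δ
    A   0    0    2    0
    B  -2    0   -2    0
    C  -4    0    0    0
    D   0    0    0    3
    E   0   -4    0    0
    F   4    2    0   -1
    G   0   -2    0    0

Candidate y = [2, 2, -1, 0, 0, 0, 0]; check y·C column-wise:
  col α: 2·0 + 2·-2 + -1·-4 + 0·4 = 0
  col β: 2·0 + 2·0 + -1·0 + 0·-4 + 0·2 + 0·-2 = 0
  col γ: 2·2 + 2·-2 + -1·0 = 0
  col δ: 2·0 + 2·0 + -1·0 + 0·3 + 0·-1 = 0

y = (A:2, B:2, C:-1, D:0, E:0, F:0, G:0)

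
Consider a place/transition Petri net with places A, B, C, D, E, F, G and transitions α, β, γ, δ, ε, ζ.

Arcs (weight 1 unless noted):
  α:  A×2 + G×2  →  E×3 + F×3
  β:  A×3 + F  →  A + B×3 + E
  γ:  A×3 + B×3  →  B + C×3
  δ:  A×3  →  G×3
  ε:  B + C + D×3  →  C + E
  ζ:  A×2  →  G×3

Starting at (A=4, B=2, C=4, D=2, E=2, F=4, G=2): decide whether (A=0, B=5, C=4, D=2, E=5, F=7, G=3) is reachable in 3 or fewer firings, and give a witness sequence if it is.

NO — not reachable within 3 firings

depth 0: 1 marking
depth 1: 5 markings reached so far
depth 2: 9 markings reached so far
depth 3: 9 markings reached so far
(frontier empty at depth 3; search complete)
target is not among the 9 markings reachable within 3 steps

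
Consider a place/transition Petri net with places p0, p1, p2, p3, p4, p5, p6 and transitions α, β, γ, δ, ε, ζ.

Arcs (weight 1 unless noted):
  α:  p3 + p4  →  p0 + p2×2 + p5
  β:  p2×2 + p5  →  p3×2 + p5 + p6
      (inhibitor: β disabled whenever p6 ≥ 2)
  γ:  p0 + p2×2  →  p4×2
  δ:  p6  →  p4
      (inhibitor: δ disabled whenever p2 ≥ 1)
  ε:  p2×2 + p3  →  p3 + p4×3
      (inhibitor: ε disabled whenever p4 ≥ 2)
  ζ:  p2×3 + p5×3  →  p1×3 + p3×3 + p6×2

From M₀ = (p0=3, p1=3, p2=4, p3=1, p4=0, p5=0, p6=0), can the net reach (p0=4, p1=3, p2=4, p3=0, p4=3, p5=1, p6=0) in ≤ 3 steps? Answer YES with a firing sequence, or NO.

depth 0: 1 marking
depth 1: 3 markings reached so far
depth 2: 7 markings reached so far
depth 3: 11 markings reached so far
target is not among the 11 markings reachable within 3 steps

NO — not reachable within 3 firings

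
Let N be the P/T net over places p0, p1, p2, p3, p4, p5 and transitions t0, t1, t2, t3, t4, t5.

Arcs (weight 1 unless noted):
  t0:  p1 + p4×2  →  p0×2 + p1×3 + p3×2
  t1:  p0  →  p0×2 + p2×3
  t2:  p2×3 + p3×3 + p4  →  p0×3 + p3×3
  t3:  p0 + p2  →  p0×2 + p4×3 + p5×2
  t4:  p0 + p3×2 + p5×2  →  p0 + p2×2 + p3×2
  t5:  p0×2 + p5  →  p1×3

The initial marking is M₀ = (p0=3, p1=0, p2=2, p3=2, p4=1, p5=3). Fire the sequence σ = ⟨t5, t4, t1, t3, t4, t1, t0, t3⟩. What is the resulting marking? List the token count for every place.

(p0=7, p1=5, p2=10, p3=4, p4=5, p5=2)

step 1: fire t5:  (p0=3, p1=0, p2=2, p3=2, p4=1, p5=3) → (p0=1, p1=3, p2=2, p3=2, p4=1, p5=2)
step 2: fire t4:  (p0=1, p1=3, p2=2, p3=2, p4=1, p5=2) → (p0=1, p1=3, p2=4, p3=2, p4=1, p5=0)
step 3: fire t1:  (p0=1, p1=3, p2=4, p3=2, p4=1, p5=0) → (p0=2, p1=3, p2=7, p3=2, p4=1, p5=0)
step 4: fire t3:  (p0=2, p1=3, p2=7, p3=2, p4=1, p5=0) → (p0=3, p1=3, p2=6, p3=2, p4=4, p5=2)
step 5: fire t4:  (p0=3, p1=3, p2=6, p3=2, p4=4, p5=2) → (p0=3, p1=3, p2=8, p3=2, p4=4, p5=0)
step 6: fire t1:  (p0=3, p1=3, p2=8, p3=2, p4=4, p5=0) → (p0=4, p1=3, p2=11, p3=2, p4=4, p5=0)
step 7: fire t0:  (p0=4, p1=3, p2=11, p3=2, p4=4, p5=0) → (p0=6, p1=5, p2=11, p3=4, p4=2, p5=0)
step 8: fire t3:  (p0=6, p1=5, p2=11, p3=4, p4=2, p5=0) → (p0=7, p1=5, p2=10, p3=4, p4=5, p5=2)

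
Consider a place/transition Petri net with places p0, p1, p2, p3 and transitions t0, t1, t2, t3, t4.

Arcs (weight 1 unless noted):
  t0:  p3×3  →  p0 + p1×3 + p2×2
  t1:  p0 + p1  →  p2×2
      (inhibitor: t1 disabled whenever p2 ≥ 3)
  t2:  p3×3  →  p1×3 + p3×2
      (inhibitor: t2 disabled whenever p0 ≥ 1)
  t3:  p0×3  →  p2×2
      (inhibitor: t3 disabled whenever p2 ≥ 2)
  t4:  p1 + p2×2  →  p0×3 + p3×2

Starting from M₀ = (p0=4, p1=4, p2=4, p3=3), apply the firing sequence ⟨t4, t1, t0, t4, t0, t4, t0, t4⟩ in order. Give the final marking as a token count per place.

step 1: fire t4:  (p0=4, p1=4, p2=4, p3=3) → (p0=7, p1=3, p2=2, p3=5)
step 2: fire t1:  (p0=7, p1=3, p2=2, p3=5) → (p0=6, p1=2, p2=4, p3=5)
step 3: fire t0:  (p0=6, p1=2, p2=4, p3=5) → (p0=7, p1=5, p2=6, p3=2)
step 4: fire t4:  (p0=7, p1=5, p2=6, p3=2) → (p0=10, p1=4, p2=4, p3=4)
step 5: fire t0:  (p0=10, p1=4, p2=4, p3=4) → (p0=11, p1=7, p2=6, p3=1)
step 6: fire t4:  (p0=11, p1=7, p2=6, p3=1) → (p0=14, p1=6, p2=4, p3=3)
step 7: fire t0:  (p0=14, p1=6, p2=4, p3=3) → (p0=15, p1=9, p2=6, p3=0)
step 8: fire t4:  (p0=15, p1=9, p2=6, p3=0) → (p0=18, p1=8, p2=4, p3=2)

(p0=18, p1=8, p2=4, p3=2)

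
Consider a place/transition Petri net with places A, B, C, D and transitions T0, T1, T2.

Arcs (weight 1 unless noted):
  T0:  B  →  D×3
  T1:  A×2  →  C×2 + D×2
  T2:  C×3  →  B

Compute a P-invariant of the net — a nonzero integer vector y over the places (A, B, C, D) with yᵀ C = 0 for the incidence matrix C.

y = (A:2, B:3, C:1, D:1)

Incidence matrix C (rows=places, cols=transitions):
       T0   T1   T2
    A   0   -2    0
    B  -1    0    1
    C   0    2   -3
    D   3    2    0

Candidate y = [2, 3, 1, 1]; check y·C column-wise:
  col T0: 2·0 + 3·-1 + 1·0 + 1·3 = 0
  col T1: 2·-2 + 3·0 + 1·2 + 1·2 = 0
  col T2: 2·0 + 3·1 + 1·-3 + 1·0 = 0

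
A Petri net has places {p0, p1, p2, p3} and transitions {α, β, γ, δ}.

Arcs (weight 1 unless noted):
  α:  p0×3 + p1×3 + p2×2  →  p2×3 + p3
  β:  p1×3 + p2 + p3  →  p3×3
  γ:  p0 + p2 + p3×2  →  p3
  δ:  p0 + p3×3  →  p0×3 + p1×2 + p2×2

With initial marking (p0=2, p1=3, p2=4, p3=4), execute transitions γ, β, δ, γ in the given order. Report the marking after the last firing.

(p0=2, p1=2, p2=3, p3=1)

step 1: fire γ:  (p0=2, p1=3, p2=4, p3=4) → (p0=1, p1=3, p2=3, p3=3)
step 2: fire β:  (p0=1, p1=3, p2=3, p3=3) → (p0=1, p1=0, p2=2, p3=5)
step 3: fire δ:  (p0=1, p1=0, p2=2, p3=5) → (p0=3, p1=2, p2=4, p3=2)
step 4: fire γ:  (p0=3, p1=2, p2=4, p3=2) → (p0=2, p1=2, p2=3, p3=1)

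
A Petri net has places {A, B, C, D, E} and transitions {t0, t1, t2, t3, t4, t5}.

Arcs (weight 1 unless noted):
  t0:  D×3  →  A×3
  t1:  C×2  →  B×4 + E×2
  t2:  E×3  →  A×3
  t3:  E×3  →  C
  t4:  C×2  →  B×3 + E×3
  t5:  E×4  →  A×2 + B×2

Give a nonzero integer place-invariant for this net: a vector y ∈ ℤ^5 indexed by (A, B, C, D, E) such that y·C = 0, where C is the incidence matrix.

y = (A:1, B:1, C:3, D:1, E:1)

Incidence matrix C (rows=places, cols=transitions):
       t0   t1   t2   t3   t4   t5
    A   3    0    3    0    0    2
    B   0    4    0    0    3    2
    C   0   -2    0    1   -2    0
    D  -3    0    0    0    0    0
    E   0    2   -3   -3    3   -4

Candidate y = [1, 1, 3, 1, 1]; check y·C column-wise:
  col t0: 1·3 + 1·0 + 3·0 + 1·-3 + 1·0 = 0
  col t1: 1·0 + 1·4 + 3·-2 + 1·0 + 1·2 = 0
  col t2: 1·3 + 1·0 + 3·0 + 1·0 + 1·-3 = 0
  col t3: 1·0 + 1·0 + 3·1 + 1·0 + 1·-3 = 0
  col t4: 1·0 + 1·3 + 3·-2 + 1·0 + 1·3 = 0
  col t5: 1·2 + 1·2 + 3·0 + 1·0 + 1·-4 = 0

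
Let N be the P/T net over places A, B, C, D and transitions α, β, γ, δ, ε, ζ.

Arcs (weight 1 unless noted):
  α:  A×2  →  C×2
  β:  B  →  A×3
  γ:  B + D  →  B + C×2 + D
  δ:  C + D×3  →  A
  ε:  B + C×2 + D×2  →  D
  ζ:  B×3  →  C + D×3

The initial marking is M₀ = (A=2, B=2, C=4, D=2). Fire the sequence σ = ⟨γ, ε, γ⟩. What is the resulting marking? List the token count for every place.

step 1: fire γ:  (A=2, B=2, C=4, D=2) → (A=2, B=2, C=6, D=2)
step 2: fire ε:  (A=2, B=2, C=6, D=2) → (A=2, B=1, C=4, D=1)
step 3: fire γ:  (A=2, B=1, C=4, D=1) → (A=2, B=1, C=6, D=1)

(A=2, B=1, C=6, D=1)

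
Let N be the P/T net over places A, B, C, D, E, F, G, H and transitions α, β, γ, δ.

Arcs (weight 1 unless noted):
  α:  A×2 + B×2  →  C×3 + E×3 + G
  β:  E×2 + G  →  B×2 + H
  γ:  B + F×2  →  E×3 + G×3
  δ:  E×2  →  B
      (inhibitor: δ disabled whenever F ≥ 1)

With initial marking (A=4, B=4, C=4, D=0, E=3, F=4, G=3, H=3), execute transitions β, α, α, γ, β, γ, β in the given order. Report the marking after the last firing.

step 1: fire β:  (A=4, B=4, C=4, D=0, E=3, F=4, G=3, H=3) → (A=4, B=6, C=4, D=0, E=1, F=4, G=2, H=4)
step 2: fire α:  (A=4, B=6, C=4, D=0, E=1, F=4, G=2, H=4) → (A=2, B=4, C=7, D=0, E=4, F=4, G=3, H=4)
step 3: fire α:  (A=2, B=4, C=7, D=0, E=4, F=4, G=3, H=4) → (A=0, B=2, C=10, D=0, E=7, F=4, G=4, H=4)
step 4: fire γ:  (A=0, B=2, C=10, D=0, E=7, F=4, G=4, H=4) → (A=0, B=1, C=10, D=0, E=10, F=2, G=7, H=4)
step 5: fire β:  (A=0, B=1, C=10, D=0, E=10, F=2, G=7, H=4) → (A=0, B=3, C=10, D=0, E=8, F=2, G=6, H=5)
step 6: fire γ:  (A=0, B=3, C=10, D=0, E=8, F=2, G=6, H=5) → (A=0, B=2, C=10, D=0, E=11, F=0, G=9, H=5)
step 7: fire β:  (A=0, B=2, C=10, D=0, E=11, F=0, G=9, H=5) → (A=0, B=4, C=10, D=0, E=9, F=0, G=8, H=6)

(A=0, B=4, C=10, D=0, E=9, F=0, G=8, H=6)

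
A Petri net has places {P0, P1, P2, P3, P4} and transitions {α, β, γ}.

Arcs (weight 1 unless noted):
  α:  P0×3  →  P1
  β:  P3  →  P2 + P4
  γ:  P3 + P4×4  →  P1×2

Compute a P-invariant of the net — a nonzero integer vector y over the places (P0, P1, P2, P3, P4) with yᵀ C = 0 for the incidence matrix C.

y = (P0:1, P1:3, P2:6, P3:6, P4:0)

Incidence matrix C (rows=places, cols=transitions):
        α    β    γ
   P0  -3    0    0
   P1   1    0    2
   P2   0    1    0
   P3   0   -1   -1
   P4   0    1   -4

Candidate y = [1, 3, 6, 6, 0]; check y·C column-wise:
  col α: 1·-3 + 3·1 + 6·0 + 6·0 = 0
  col β: 1·0 + 3·0 + 6·1 + 6·-1 + 0·1 = 0
  col γ: 1·0 + 3·2 + 6·0 + 6·-1 + 0·-4 = 0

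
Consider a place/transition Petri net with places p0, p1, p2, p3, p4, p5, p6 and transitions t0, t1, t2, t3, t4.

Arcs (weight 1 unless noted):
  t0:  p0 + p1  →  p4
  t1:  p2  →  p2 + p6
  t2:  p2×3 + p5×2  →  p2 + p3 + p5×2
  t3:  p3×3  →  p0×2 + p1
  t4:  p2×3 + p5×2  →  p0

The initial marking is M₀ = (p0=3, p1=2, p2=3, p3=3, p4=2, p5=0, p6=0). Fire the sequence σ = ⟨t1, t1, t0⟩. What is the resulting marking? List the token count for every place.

step 1: fire t1:  (p0=3, p1=2, p2=3, p3=3, p4=2, p5=0, p6=0) → (p0=3, p1=2, p2=3, p3=3, p4=2, p5=0, p6=1)
step 2: fire t1:  (p0=3, p1=2, p2=3, p3=3, p4=2, p5=0, p6=1) → (p0=3, p1=2, p2=3, p3=3, p4=2, p5=0, p6=2)
step 3: fire t0:  (p0=3, p1=2, p2=3, p3=3, p4=2, p5=0, p6=2) → (p0=2, p1=1, p2=3, p3=3, p4=3, p5=0, p6=2)

(p0=2, p1=1, p2=3, p3=3, p4=3, p5=0, p6=2)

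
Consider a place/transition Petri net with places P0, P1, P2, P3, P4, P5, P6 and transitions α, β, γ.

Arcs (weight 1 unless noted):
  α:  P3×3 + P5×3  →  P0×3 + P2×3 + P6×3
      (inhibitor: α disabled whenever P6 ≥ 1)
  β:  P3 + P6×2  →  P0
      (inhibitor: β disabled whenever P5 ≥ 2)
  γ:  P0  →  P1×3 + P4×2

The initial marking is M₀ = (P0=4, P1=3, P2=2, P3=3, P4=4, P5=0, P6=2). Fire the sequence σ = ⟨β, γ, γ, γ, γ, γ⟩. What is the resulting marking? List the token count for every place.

(P0=0, P1=18, P2=2, P3=2, P4=14, P5=0, P6=0)

step 1: fire β:  (P0=4, P1=3, P2=2, P3=3, P4=4, P5=0, P6=2) → (P0=5, P1=3, P2=2, P3=2, P4=4, P5=0, P6=0)
step 2: fire γ:  (P0=5, P1=3, P2=2, P3=2, P4=4, P5=0, P6=0) → (P0=4, P1=6, P2=2, P3=2, P4=6, P5=0, P6=0)
step 3: fire γ:  (P0=4, P1=6, P2=2, P3=2, P4=6, P5=0, P6=0) → (P0=3, P1=9, P2=2, P3=2, P4=8, P5=0, P6=0)
step 4: fire γ:  (P0=3, P1=9, P2=2, P3=2, P4=8, P5=0, P6=0) → (P0=2, P1=12, P2=2, P3=2, P4=10, P5=0, P6=0)
step 5: fire γ:  (P0=2, P1=12, P2=2, P3=2, P4=10, P5=0, P6=0) → (P0=1, P1=15, P2=2, P3=2, P4=12, P5=0, P6=0)
step 6: fire γ:  (P0=1, P1=15, P2=2, P3=2, P4=12, P5=0, P6=0) → (P0=0, P1=18, P2=2, P3=2, P4=14, P5=0, P6=0)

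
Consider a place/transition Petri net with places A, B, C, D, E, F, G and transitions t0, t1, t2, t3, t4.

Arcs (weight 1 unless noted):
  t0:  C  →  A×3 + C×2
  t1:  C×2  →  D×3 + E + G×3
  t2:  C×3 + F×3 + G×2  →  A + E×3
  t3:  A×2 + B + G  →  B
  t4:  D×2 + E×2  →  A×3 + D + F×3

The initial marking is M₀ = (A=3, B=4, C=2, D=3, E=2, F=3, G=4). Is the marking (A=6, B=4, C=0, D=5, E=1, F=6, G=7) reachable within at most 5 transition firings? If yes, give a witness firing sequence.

step 1: fire t1:  (A=3, B=4, C=2, D=3, E=2, F=3, G=4) → (A=3, B=4, C=0, D=6, E=3, F=3, G=7)
step 2: fire t4:  (A=3, B=4, C=0, D=6, E=3, F=3, G=7) → (A=6, B=4, C=0, D=5, E=1, F=6, G=7)

YES — reachable via ⟨t1, t4⟩ (2 firings)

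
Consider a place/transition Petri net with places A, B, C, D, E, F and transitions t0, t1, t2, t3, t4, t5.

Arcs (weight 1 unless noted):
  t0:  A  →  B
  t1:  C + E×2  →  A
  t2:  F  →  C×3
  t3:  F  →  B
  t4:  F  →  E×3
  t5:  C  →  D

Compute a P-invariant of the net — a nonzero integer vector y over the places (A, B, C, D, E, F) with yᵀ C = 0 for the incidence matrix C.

y = (A:3, B:3, C:1, D:1, E:1, F:3)

Incidence matrix C (rows=places, cols=transitions):
       t0   t1   t2   t3   t4   t5
    A  -1    1    0    0    0    0
    B   1    0    0    1    0    0
    C   0   -1    3    0    0   -1
    D   0    0    0    0    0    1
    E   0   -2    0    0    3    0
    F   0    0   -1   -1   -1    0

Candidate y = [3, 3, 1, 1, 1, 3]; check y·C column-wise:
  col t0: 3·-1 + 3·1 + 1·0 + 1·0 + 1·0 + 3·0 = 0
  col t1: 3·1 + 3·0 + 1·-1 + 1·0 + 1·-2 + 3·0 = 0
  col t2: 3·0 + 3·0 + 1·3 + 1·0 + 1·0 + 3·-1 = 0
  col t3: 3·0 + 3·1 + 1·0 + 1·0 + 1·0 + 3·-1 = 0
  col t4: 3·0 + 3·0 + 1·0 + 1·0 + 1·3 + 3·-1 = 0
  col t5: 3·0 + 3·0 + 1·-1 + 1·1 + 1·0 + 3·0 = 0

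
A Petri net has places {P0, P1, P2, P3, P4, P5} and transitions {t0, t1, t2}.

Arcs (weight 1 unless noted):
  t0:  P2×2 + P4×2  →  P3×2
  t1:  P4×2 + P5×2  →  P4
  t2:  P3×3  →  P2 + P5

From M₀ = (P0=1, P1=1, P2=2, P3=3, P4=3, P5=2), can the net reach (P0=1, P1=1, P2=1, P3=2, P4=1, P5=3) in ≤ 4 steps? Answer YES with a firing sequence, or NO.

YES — reachable via ⟨t0, t2⟩ (2 firings)

step 1: fire t0:  (P0=1, P1=1, P2=2, P3=3, P4=3, P5=2) → (P0=1, P1=1, P2=0, P3=5, P4=1, P5=2)
step 2: fire t2:  (P0=1, P1=1, P2=0, P3=5, P4=1, P5=2) → (P0=1, P1=1, P2=1, P3=2, P4=1, P5=3)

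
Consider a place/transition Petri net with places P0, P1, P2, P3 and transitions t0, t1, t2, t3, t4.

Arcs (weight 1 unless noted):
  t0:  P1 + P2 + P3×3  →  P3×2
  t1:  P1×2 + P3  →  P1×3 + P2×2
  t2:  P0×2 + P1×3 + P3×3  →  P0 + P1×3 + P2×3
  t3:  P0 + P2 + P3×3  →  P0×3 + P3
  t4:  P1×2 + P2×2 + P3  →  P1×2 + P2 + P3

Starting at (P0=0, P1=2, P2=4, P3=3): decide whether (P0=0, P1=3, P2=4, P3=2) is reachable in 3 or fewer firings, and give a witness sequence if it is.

step 1: fire t1:  (P0=0, P1=2, P2=4, P3=3) → (P0=0, P1=3, P2=6, P3=2)
step 2: fire t4:  (P0=0, P1=3, P2=6, P3=2) → (P0=0, P1=3, P2=5, P3=2)
step 3: fire t4:  (P0=0, P1=3, P2=5, P3=2) → (P0=0, P1=3, P2=4, P3=2)

YES — reachable via ⟨t1, t4, t4⟩ (3 firings)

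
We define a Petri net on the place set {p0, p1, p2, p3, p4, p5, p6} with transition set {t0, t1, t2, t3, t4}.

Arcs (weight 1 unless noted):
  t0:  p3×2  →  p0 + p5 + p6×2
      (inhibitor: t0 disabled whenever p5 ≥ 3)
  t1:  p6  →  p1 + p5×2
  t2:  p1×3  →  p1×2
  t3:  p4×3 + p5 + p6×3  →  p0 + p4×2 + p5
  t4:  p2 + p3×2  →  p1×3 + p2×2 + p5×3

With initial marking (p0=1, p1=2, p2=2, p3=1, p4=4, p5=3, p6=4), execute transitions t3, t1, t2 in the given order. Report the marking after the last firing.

(p0=2, p1=2, p2=2, p3=1, p4=3, p5=5, p6=0)

step 1: fire t3:  (p0=1, p1=2, p2=2, p3=1, p4=4, p5=3, p6=4) → (p0=2, p1=2, p2=2, p3=1, p4=3, p5=3, p6=1)
step 2: fire t1:  (p0=2, p1=2, p2=2, p3=1, p4=3, p5=3, p6=1) → (p0=2, p1=3, p2=2, p3=1, p4=3, p5=5, p6=0)
step 3: fire t2:  (p0=2, p1=3, p2=2, p3=1, p4=3, p5=5, p6=0) → (p0=2, p1=2, p2=2, p3=1, p4=3, p5=5, p6=0)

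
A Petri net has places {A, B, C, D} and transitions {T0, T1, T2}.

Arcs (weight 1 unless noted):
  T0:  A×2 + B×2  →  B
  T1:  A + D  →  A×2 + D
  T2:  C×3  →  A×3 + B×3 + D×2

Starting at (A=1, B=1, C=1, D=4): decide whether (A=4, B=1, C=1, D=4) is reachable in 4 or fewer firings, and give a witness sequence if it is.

YES — reachable via ⟨T1, T1, T1⟩ (3 firings)

step 1: fire T1:  (A=1, B=1, C=1, D=4) → (A=2, B=1, C=1, D=4)
step 2: fire T1:  (A=2, B=1, C=1, D=4) → (A=3, B=1, C=1, D=4)
step 3: fire T1:  (A=3, B=1, C=1, D=4) → (A=4, B=1, C=1, D=4)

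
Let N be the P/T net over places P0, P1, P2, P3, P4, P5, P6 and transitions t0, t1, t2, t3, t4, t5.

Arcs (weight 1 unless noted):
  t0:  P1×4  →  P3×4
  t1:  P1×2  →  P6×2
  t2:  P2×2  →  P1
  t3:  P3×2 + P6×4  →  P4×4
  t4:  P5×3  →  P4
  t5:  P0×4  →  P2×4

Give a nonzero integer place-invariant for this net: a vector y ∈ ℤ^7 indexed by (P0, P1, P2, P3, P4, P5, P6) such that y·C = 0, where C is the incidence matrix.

Incidence matrix C (rows=places, cols=transitions):
       t0   t1   t2   t3   t4   t5
   P0   0    0    0    0    0   -4
   P1  -4   -2    1    0    0    0
   P2   0    0   -2    0    0    4
   P3   4    0    0   -2    0    0
   P4   0    0    0    4    1    0
   P5   0    0    0    0   -3    0
   P6   0    2    0   -4    0    0

Candidate y = [1, 2, 1, 2, 3, 1, 2]; check y·C column-wise:
  col t0: 1·0 + 2·-4 + 1·0 + 2·4 + 3·0 + 1·0 + 2·0 = 0
  col t1: 1·0 + 2·-2 + 1·0 + 2·0 + 3·0 + 1·0 + 2·2 = 0
  col t2: 1·0 + 2·1 + 1·-2 + 2·0 + 3·0 + 1·0 + 2·0 = 0
  col t3: 1·0 + 2·0 + 1·0 + 2·-2 + 3·4 + 1·0 + 2·-4 = 0
  col t4: 1·0 + 2·0 + 1·0 + 2·0 + 3·1 + 1·-3 + 2·0 = 0
  col t5: 1·-4 + 2·0 + 1·4 + 2·0 + 3·0 + 1·0 + 2·0 = 0

y = (P0:1, P1:2, P2:1, P3:2, P4:3, P5:1, P6:2)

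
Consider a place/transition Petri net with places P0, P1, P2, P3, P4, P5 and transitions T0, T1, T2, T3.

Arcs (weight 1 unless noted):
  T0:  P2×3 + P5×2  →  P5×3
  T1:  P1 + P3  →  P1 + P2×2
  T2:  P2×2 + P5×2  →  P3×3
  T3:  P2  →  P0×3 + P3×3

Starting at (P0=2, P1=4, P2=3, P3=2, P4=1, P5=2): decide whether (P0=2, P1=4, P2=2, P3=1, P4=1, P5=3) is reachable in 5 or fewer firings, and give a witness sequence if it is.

step 1: fire T0:  (P0=2, P1=4, P2=3, P3=2, P4=1, P5=2) → (P0=2, P1=4, P2=0, P3=2, P4=1, P5=3)
step 2: fire T1:  (P0=2, P1=4, P2=0, P3=2, P4=1, P5=3) → (P0=2, P1=4, P2=2, P3=1, P4=1, P5=3)

YES — reachable via ⟨T0, T1⟩ (2 firings)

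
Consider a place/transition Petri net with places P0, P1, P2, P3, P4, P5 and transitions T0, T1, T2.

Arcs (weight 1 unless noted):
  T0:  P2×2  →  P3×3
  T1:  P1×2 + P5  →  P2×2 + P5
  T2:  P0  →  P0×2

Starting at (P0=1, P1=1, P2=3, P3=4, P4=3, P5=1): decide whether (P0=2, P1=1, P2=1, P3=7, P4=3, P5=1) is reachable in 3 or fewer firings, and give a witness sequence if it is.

YES — reachable via ⟨T0, T2⟩ (2 firings)

step 1: fire T0:  (P0=1, P1=1, P2=3, P3=4, P4=3, P5=1) → (P0=1, P1=1, P2=1, P3=7, P4=3, P5=1)
step 2: fire T2:  (P0=1, P1=1, P2=1, P3=7, P4=3, P5=1) → (P0=2, P1=1, P2=1, P3=7, P4=3, P5=1)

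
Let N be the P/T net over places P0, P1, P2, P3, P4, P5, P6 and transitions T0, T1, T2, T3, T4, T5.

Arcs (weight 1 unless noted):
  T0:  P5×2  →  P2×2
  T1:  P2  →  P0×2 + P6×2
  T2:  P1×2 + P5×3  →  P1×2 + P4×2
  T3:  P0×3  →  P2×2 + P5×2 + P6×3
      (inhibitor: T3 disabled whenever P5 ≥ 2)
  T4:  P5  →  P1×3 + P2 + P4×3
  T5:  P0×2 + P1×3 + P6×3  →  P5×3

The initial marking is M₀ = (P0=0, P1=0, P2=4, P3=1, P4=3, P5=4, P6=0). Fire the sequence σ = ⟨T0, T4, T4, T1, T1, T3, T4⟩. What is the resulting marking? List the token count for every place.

step 1: fire T0:  (P0=0, P1=0, P2=4, P3=1, P4=3, P5=4, P6=0) → (P0=0, P1=0, P2=6, P3=1, P4=3, P5=2, P6=0)
step 2: fire T4:  (P0=0, P1=0, P2=6, P3=1, P4=3, P5=2, P6=0) → (P0=0, P1=3, P2=7, P3=1, P4=6, P5=1, P6=0)
step 3: fire T4:  (P0=0, P1=3, P2=7, P3=1, P4=6, P5=1, P6=0) → (P0=0, P1=6, P2=8, P3=1, P4=9, P5=0, P6=0)
step 4: fire T1:  (P0=0, P1=6, P2=8, P3=1, P4=9, P5=0, P6=0) → (P0=2, P1=6, P2=7, P3=1, P4=9, P5=0, P6=2)
step 5: fire T1:  (P0=2, P1=6, P2=7, P3=1, P4=9, P5=0, P6=2) → (P0=4, P1=6, P2=6, P3=1, P4=9, P5=0, P6=4)
step 6: fire T3:  (P0=4, P1=6, P2=6, P3=1, P4=9, P5=0, P6=4) → (P0=1, P1=6, P2=8, P3=1, P4=9, P5=2, P6=7)
step 7: fire T4:  (P0=1, P1=6, P2=8, P3=1, P4=9, P5=2, P6=7) → (P0=1, P1=9, P2=9, P3=1, P4=12, P5=1, P6=7)

(P0=1, P1=9, P2=9, P3=1, P4=12, P5=1, P6=7)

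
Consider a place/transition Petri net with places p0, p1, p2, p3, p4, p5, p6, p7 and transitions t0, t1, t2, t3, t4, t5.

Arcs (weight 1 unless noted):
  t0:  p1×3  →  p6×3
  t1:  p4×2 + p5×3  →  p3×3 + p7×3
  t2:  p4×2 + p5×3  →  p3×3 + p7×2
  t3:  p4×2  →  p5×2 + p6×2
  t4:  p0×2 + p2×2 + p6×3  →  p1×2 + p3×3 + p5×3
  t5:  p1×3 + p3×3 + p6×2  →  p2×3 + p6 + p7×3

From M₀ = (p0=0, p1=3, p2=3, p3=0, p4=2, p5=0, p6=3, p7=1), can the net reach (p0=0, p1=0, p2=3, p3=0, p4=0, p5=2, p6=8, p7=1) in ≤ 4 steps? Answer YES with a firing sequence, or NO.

YES — reachable via ⟨t0, t3⟩ (2 firings)

step 1: fire t0:  (p0=0, p1=3, p2=3, p3=0, p4=2, p5=0, p6=3, p7=1) → (p0=0, p1=0, p2=3, p3=0, p4=2, p5=0, p6=6, p7=1)
step 2: fire t3:  (p0=0, p1=0, p2=3, p3=0, p4=2, p5=0, p6=6, p7=1) → (p0=0, p1=0, p2=3, p3=0, p4=0, p5=2, p6=8, p7=1)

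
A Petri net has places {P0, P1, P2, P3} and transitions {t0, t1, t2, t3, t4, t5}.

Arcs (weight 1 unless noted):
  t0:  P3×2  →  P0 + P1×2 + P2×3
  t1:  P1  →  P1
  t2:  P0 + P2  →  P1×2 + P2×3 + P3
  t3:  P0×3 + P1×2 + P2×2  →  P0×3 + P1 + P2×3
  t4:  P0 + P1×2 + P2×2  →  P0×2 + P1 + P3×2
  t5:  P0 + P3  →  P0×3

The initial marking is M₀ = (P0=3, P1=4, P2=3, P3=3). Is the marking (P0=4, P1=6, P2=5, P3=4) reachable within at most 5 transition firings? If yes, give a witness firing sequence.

depth 0: 1 marking
depth 1: 6 markings reached so far
depth 2: 19 markings reached so far
depth 3: 48 markings reached so far
depth 4: 97 markings reached so far
depth 5: 178 markings reached so far
target is not among the 178 markings reachable within 5 steps

NO — not reachable within 5 firings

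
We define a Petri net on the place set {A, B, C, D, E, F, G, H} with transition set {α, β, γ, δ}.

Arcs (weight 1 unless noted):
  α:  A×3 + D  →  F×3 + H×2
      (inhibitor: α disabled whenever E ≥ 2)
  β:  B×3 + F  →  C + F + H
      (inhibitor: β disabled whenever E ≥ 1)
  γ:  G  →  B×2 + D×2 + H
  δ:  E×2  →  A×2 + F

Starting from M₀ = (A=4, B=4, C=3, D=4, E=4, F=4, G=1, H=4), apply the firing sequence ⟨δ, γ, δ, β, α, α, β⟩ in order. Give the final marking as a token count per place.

(A=2, B=0, C=5, D=4, E=0, F=12, G=0, H=11)

step 1: fire δ:  (A=4, B=4, C=3, D=4, E=4, F=4, G=1, H=4) → (A=6, B=4, C=3, D=4, E=2, F=5, G=1, H=4)
step 2: fire γ:  (A=6, B=4, C=3, D=4, E=2, F=5, G=1, H=4) → (A=6, B=6, C=3, D=6, E=2, F=5, G=0, H=5)
step 3: fire δ:  (A=6, B=6, C=3, D=6, E=2, F=5, G=0, H=5) → (A=8, B=6, C=3, D=6, E=0, F=6, G=0, H=5)
step 4: fire β:  (A=8, B=6, C=3, D=6, E=0, F=6, G=0, H=5) → (A=8, B=3, C=4, D=6, E=0, F=6, G=0, H=6)
step 5: fire α:  (A=8, B=3, C=4, D=6, E=0, F=6, G=0, H=6) → (A=5, B=3, C=4, D=5, E=0, F=9, G=0, H=8)
step 6: fire α:  (A=5, B=3, C=4, D=5, E=0, F=9, G=0, H=8) → (A=2, B=3, C=4, D=4, E=0, F=12, G=0, H=10)
step 7: fire β:  (A=2, B=3, C=4, D=4, E=0, F=12, G=0, H=10) → (A=2, B=0, C=5, D=4, E=0, F=12, G=0, H=11)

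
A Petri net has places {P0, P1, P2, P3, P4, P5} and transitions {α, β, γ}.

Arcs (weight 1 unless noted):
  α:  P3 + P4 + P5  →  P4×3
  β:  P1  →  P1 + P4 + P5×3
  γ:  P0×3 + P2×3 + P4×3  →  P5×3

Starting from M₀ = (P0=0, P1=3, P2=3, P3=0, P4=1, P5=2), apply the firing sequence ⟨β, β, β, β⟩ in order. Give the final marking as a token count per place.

(P0=0, P1=3, P2=3, P3=0, P4=5, P5=14)

step 1: fire β:  (P0=0, P1=3, P2=3, P3=0, P4=1, P5=2) → (P0=0, P1=3, P2=3, P3=0, P4=2, P5=5)
step 2: fire β:  (P0=0, P1=3, P2=3, P3=0, P4=2, P5=5) → (P0=0, P1=3, P2=3, P3=0, P4=3, P5=8)
step 3: fire β:  (P0=0, P1=3, P2=3, P3=0, P4=3, P5=8) → (P0=0, P1=3, P2=3, P3=0, P4=4, P5=11)
step 4: fire β:  (P0=0, P1=3, P2=3, P3=0, P4=4, P5=11) → (P0=0, P1=3, P2=3, P3=0, P4=5, P5=14)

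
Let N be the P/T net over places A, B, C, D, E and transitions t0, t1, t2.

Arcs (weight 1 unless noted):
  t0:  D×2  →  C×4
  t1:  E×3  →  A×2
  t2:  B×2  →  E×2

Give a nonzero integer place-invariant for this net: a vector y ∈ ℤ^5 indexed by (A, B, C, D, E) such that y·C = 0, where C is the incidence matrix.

Incidence matrix C (rows=places, cols=transitions):
       t0   t1   t2
    A   0    2    0
    B   0    0   -2
    C   4    0    0
    D  -2    0    0
    E   0   -3    2

Candidate y = [0, 0, 1, 2, 0]; check y·C column-wise:
  col t0: 1·4 + 2·-2 = 0
  col t1: 0·2 + 1·0 + 2·0 + 0·-3 = 0
  col t2: 0·-2 + 1·0 + 2·0 + 0·2 = 0

y = (A:0, B:0, C:1, D:2, E:0)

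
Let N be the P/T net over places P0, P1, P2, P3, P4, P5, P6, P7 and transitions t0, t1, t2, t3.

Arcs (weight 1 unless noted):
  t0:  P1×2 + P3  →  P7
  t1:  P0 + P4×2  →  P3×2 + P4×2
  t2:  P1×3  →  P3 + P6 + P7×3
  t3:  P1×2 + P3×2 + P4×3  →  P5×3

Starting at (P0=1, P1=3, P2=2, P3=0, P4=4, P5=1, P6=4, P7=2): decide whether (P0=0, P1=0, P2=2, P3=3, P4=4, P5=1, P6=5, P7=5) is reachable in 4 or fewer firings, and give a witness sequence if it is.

step 1: fire t1:  (P0=1, P1=3, P2=2, P3=0, P4=4, P5=1, P6=4, P7=2) → (P0=0, P1=3, P2=2, P3=2, P4=4, P5=1, P6=4, P7=2)
step 2: fire t2:  (P0=0, P1=3, P2=2, P3=2, P4=4, P5=1, P6=4, P7=2) → (P0=0, P1=0, P2=2, P3=3, P4=4, P5=1, P6=5, P7=5)

YES — reachable via ⟨t1, t2⟩ (2 firings)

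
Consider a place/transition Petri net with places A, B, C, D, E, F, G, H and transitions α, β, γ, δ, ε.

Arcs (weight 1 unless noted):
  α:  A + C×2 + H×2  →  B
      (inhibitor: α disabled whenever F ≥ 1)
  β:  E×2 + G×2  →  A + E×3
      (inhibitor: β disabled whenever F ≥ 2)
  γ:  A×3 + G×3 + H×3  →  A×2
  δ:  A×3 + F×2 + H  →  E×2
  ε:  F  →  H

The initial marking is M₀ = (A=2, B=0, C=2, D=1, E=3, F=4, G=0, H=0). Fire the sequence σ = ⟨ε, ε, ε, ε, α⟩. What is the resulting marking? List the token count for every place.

step 1: fire ε:  (A=2, B=0, C=2, D=1, E=3, F=4, G=0, H=0) → (A=2, B=0, C=2, D=1, E=3, F=3, G=0, H=1)
step 2: fire ε:  (A=2, B=0, C=2, D=1, E=3, F=3, G=0, H=1) → (A=2, B=0, C=2, D=1, E=3, F=2, G=0, H=2)
step 3: fire ε:  (A=2, B=0, C=2, D=1, E=3, F=2, G=0, H=2) → (A=2, B=0, C=2, D=1, E=3, F=1, G=0, H=3)
step 4: fire ε:  (A=2, B=0, C=2, D=1, E=3, F=1, G=0, H=3) → (A=2, B=0, C=2, D=1, E=3, F=0, G=0, H=4)
step 5: fire α:  (A=2, B=0, C=2, D=1, E=3, F=0, G=0, H=4) → (A=1, B=1, C=0, D=1, E=3, F=0, G=0, H=2)

(A=1, B=1, C=0, D=1, E=3, F=0, G=0, H=2)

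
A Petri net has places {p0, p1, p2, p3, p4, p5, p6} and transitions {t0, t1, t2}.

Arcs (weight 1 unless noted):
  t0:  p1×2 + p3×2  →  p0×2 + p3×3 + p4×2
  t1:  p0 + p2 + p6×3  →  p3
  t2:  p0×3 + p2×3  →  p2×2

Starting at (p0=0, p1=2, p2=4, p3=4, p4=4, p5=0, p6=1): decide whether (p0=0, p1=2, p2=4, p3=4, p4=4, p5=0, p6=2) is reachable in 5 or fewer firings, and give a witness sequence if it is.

NO — not reachable within 5 firings

depth 0: 1 marking
depth 1: 2 markings reached so far
depth 2: 2 markings reached so far
(frontier empty at depth 2; search complete)
target is not among the 2 markings reachable within 5 steps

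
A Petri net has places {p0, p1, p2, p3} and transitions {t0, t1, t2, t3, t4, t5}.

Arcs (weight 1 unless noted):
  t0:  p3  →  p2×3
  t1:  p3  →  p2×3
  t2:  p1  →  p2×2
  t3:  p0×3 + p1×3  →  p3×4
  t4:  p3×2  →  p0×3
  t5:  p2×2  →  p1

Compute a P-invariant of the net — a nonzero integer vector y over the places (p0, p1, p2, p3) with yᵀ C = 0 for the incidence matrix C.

Incidence matrix C (rows=places, cols=transitions):
       t0   t1   t2   t3   t4   t5
   p0   0    0    0   -3    3    0
   p1   0    0   -1   -3    0    1
   p2   3    3    2    0    0   -2
   p3  -1   -1    0    4   -2    0

Candidate y = [2, 2, 1, 3]; check y·C column-wise:
  col t0: 2·0 + 2·0 + 1·3 + 3·-1 = 0
  col t1: 2·0 + 2·0 + 1·3 + 3·-1 = 0
  col t2: 2·0 + 2·-1 + 1·2 + 3·0 = 0
  col t3: 2·-3 + 2·-3 + 1·0 + 3·4 = 0
  col t4: 2·3 + 2·0 + 1·0 + 3·-2 = 0
  col t5: 2·0 + 2·1 + 1·-2 + 3·0 = 0

y = (p0:2, p1:2, p2:1, p3:3)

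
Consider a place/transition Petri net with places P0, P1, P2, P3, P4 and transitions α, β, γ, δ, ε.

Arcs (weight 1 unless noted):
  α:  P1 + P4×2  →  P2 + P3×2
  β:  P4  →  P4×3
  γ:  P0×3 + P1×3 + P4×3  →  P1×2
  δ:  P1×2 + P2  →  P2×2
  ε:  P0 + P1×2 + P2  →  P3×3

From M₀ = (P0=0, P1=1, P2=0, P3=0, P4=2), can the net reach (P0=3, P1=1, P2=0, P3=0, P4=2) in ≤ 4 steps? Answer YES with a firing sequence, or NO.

depth 0: 1 marking
depth 1: 3 markings reached so far
depth 2: 5 markings reached so far
depth 3: 7 markings reached so far
depth 4: 9 markings reached so far
target is not among the 9 markings reachable within 4 steps

NO — not reachable within 4 firings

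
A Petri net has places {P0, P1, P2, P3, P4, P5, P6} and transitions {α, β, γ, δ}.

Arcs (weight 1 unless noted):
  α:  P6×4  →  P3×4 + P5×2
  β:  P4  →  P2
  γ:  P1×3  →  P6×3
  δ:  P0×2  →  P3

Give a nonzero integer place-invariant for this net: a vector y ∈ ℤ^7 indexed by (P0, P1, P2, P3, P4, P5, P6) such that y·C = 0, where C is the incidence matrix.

y = (P0:0, P1:0, P2:1, P3:0, P4:1, P5:0, P6:0)

Incidence matrix C (rows=places, cols=transitions):
        α    β    γ    δ
   P0   0    0    0   -2
   P1   0    0   -3    0
   P2   0    1    0    0
   P3   4    0    0    1
   P4   0   -1    0    0
   P5   2    0    0    0
   P6  -4    0    3    0

Candidate y = [0, 0, 1, 0, 1, 0, 0]; check y·C column-wise:
  col α: 1·0 + 0·4 + 1·0 + 0·2 + 0·-4 = 0
  col β: 1·1 + 1·-1 = 0
  col γ: 0·-3 + 1·0 + 1·0 + 0·3 = 0
  col δ: 0·-2 + 1·0 + 0·1 + 1·0 = 0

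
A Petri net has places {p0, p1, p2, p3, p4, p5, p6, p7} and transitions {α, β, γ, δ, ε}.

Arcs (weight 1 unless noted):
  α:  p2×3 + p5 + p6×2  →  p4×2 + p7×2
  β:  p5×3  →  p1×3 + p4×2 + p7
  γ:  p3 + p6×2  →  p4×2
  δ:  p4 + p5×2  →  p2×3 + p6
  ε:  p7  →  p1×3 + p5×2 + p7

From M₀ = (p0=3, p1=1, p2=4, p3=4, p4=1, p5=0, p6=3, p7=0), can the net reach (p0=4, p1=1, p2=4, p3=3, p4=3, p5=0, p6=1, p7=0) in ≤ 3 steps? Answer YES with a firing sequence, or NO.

depth 0: 1 marking
depth 1: 2 markings reached so far
depth 2: 2 markings reached so far
(frontier empty at depth 2; search complete)
target is not among the 2 markings reachable within 3 steps

NO — not reachable within 3 firings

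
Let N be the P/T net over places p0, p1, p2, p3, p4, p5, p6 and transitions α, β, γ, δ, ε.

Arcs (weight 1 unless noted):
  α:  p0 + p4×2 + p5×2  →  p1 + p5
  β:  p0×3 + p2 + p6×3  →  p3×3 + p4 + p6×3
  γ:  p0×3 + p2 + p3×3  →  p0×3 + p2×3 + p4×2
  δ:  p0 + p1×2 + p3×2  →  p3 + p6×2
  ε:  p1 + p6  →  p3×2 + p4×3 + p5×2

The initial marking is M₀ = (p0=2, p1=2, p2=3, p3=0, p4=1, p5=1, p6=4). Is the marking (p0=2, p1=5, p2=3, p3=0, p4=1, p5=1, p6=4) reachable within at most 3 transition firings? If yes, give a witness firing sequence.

depth 0: 1 marking
depth 1: 2 markings reached so far
depth 2: 4 markings reached so far
depth 3: 7 markings reached so far
target is not among the 7 markings reachable within 3 steps

NO — not reachable within 3 firings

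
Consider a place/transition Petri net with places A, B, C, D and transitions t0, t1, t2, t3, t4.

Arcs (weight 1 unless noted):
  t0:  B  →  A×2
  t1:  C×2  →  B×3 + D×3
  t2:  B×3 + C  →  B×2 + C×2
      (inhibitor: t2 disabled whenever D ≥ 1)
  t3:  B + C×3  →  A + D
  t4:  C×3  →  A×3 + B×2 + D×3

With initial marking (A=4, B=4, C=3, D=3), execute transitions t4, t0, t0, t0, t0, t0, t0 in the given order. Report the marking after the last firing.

(A=19, B=0, C=0, D=6)

step 1: fire t4:  (A=4, B=4, C=3, D=3) → (A=7, B=6, C=0, D=6)
step 2: fire t0:  (A=7, B=6, C=0, D=6) → (A=9, B=5, C=0, D=6)
step 3: fire t0:  (A=9, B=5, C=0, D=6) → (A=11, B=4, C=0, D=6)
step 4: fire t0:  (A=11, B=4, C=0, D=6) → (A=13, B=3, C=0, D=6)
step 5: fire t0:  (A=13, B=3, C=0, D=6) → (A=15, B=2, C=0, D=6)
step 6: fire t0:  (A=15, B=2, C=0, D=6) → (A=17, B=1, C=0, D=6)
step 7: fire t0:  (A=17, B=1, C=0, D=6) → (A=19, B=0, C=0, D=6)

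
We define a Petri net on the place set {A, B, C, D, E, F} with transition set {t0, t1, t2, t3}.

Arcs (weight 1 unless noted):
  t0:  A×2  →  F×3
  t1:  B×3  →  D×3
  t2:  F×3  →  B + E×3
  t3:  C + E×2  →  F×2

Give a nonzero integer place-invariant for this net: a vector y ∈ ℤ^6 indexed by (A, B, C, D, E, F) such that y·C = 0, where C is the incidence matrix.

y = (A:0, B:3, C:2, D:3, E:-1, F:0)

Incidence matrix C (rows=places, cols=transitions):
       t0   t1   t2   t3
    A  -2    0    0    0
    B   0   -3    1    0
    C   0    0    0   -1
    D   0    3    0    0
    E   0    0    3   -2
    F   3    0   -3    2

Candidate y = [0, 3, 2, 3, -1, 0]; check y·C column-wise:
  col t0: 0·-2 + 3·0 + 2·0 + 3·0 + -1·0 + 0·3 = 0
  col t1: 3·-3 + 2·0 + 3·3 + -1·0 = 0
  col t2: 3·1 + 2·0 + 3·0 + -1·3 + 0·-3 = 0
  col t3: 3·0 + 2·-1 + 3·0 + -1·-2 + 0·2 = 0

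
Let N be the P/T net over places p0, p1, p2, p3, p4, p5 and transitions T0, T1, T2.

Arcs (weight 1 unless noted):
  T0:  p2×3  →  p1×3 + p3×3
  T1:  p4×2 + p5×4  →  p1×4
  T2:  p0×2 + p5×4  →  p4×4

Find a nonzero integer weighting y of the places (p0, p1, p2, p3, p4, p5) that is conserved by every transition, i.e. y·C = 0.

Incidence matrix C (rows=places, cols=transitions):
       T0   T1   T2
   p0   0    0   -2
   p1   3    4    0
   p2  -3    0    0
   p3   3    0    0
   p4   0   -2    4
   p5   0   -4   -4

Candidate y = [0, 0, 1, 1, 0, 0]; check y·C column-wise:
  col T0: 0·3 + 1·-3 + 1·3 = 0
  col T1: 0·4 + 1·0 + 1·0 + 0·-2 + 0·-4 = 0
  col T2: 0·-2 + 1·0 + 1·0 + 0·4 + 0·-4 = 0

y = (p0:0, p1:0, p2:1, p3:1, p4:0, p5:0)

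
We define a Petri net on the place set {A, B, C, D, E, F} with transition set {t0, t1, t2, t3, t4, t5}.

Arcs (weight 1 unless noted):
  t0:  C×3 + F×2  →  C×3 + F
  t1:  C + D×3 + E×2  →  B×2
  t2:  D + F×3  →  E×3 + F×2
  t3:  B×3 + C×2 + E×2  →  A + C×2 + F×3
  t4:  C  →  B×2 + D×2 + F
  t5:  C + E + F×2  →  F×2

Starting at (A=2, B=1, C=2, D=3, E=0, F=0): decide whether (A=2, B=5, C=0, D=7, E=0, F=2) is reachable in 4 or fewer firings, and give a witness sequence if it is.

step 1: fire t4:  (A=2, B=1, C=2, D=3, E=0, F=0) → (A=2, B=3, C=1, D=5, E=0, F=1)
step 2: fire t4:  (A=2, B=3, C=1, D=5, E=0, F=1) → (A=2, B=5, C=0, D=7, E=0, F=2)

YES — reachable via ⟨t4, t4⟩ (2 firings)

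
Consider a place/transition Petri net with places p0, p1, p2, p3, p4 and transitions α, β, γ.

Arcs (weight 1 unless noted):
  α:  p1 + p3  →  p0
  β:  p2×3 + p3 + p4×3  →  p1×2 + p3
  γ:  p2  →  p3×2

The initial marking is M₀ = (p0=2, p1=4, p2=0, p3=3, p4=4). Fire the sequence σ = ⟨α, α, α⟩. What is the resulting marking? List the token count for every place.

(p0=5, p1=1, p2=0, p3=0, p4=4)

step 1: fire α:  (p0=2, p1=4, p2=0, p3=3, p4=4) → (p0=3, p1=3, p2=0, p3=2, p4=4)
step 2: fire α:  (p0=3, p1=3, p2=0, p3=2, p4=4) → (p0=4, p1=2, p2=0, p3=1, p4=4)
step 3: fire α:  (p0=4, p1=2, p2=0, p3=1, p4=4) → (p0=5, p1=1, p2=0, p3=0, p4=4)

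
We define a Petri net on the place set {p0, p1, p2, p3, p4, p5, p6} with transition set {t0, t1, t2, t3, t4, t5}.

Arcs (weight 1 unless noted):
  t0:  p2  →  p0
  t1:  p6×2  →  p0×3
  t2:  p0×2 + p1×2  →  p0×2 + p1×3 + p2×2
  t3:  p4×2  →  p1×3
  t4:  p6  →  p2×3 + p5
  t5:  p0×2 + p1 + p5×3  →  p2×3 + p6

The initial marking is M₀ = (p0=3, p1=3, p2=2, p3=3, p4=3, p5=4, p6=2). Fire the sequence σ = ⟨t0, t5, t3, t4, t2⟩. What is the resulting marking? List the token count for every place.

step 1: fire t0:  (p0=3, p1=3, p2=2, p3=3, p4=3, p5=4, p6=2) → (p0=4, p1=3, p2=1, p3=3, p4=3, p5=4, p6=2)
step 2: fire t5:  (p0=4, p1=3, p2=1, p3=3, p4=3, p5=4, p6=2) → (p0=2, p1=2, p2=4, p3=3, p4=3, p5=1, p6=3)
step 3: fire t3:  (p0=2, p1=2, p2=4, p3=3, p4=3, p5=1, p6=3) → (p0=2, p1=5, p2=4, p3=3, p4=1, p5=1, p6=3)
step 4: fire t4:  (p0=2, p1=5, p2=4, p3=3, p4=1, p5=1, p6=3) → (p0=2, p1=5, p2=7, p3=3, p4=1, p5=2, p6=2)
step 5: fire t2:  (p0=2, p1=5, p2=7, p3=3, p4=1, p5=2, p6=2) → (p0=2, p1=6, p2=9, p3=3, p4=1, p5=2, p6=2)

(p0=2, p1=6, p2=9, p3=3, p4=1, p5=2, p6=2)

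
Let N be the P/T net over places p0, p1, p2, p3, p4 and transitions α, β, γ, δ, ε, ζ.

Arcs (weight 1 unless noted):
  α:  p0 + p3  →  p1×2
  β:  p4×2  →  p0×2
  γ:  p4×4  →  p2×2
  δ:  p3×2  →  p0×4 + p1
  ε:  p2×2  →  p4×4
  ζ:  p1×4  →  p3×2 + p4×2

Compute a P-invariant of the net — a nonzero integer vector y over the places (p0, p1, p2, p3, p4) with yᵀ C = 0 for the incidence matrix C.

y = (p0:1, p1:2, p2:2, p3:3, p4:1)

Incidence matrix C (rows=places, cols=transitions):
        α    β    γ    δ    ε    ζ
   p0  -1    2    0    4    0    0
   p1   2    0    0    1    0   -4
   p2   0    0    2    0   -2    0
   p3  -1    0    0   -2    0    2
   p4   0   -2   -4    0    4    2

Candidate y = [1, 2, 2, 3, 1]; check y·C column-wise:
  col α: 1·-1 + 2·2 + 2·0 + 3·-1 + 1·0 = 0
  col β: 1·2 + 2·0 + 2·0 + 3·0 + 1·-2 = 0
  col γ: 1·0 + 2·0 + 2·2 + 3·0 + 1·-4 = 0
  col δ: 1·4 + 2·1 + 2·0 + 3·-2 + 1·0 = 0
  col ε: 1·0 + 2·0 + 2·-2 + 3·0 + 1·4 = 0
  col ζ: 1·0 + 2·-4 + 2·0 + 3·2 + 1·2 = 0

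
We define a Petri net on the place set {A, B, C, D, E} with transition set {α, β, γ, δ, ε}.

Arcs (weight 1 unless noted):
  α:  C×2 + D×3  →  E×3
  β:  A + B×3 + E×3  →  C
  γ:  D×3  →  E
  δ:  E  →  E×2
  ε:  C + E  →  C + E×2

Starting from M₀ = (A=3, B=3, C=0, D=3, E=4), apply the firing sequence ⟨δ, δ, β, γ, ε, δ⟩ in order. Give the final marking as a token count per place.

(A=2, B=0, C=1, D=0, E=6)

step 1: fire δ:  (A=3, B=3, C=0, D=3, E=4) → (A=3, B=3, C=0, D=3, E=5)
step 2: fire δ:  (A=3, B=3, C=0, D=3, E=5) → (A=3, B=3, C=0, D=3, E=6)
step 3: fire β:  (A=3, B=3, C=0, D=3, E=6) → (A=2, B=0, C=1, D=3, E=3)
step 4: fire γ:  (A=2, B=0, C=1, D=3, E=3) → (A=2, B=0, C=1, D=0, E=4)
step 5: fire ε:  (A=2, B=0, C=1, D=0, E=4) → (A=2, B=0, C=1, D=0, E=5)
step 6: fire δ:  (A=2, B=0, C=1, D=0, E=5) → (A=2, B=0, C=1, D=0, E=6)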